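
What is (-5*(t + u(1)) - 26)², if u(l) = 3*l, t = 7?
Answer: 5776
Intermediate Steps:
(-5*(t + u(1)) - 26)² = (-5*(7 + 3*1) - 26)² = (-5*(7 + 3) - 26)² = (-5*10 - 26)² = (-50 - 26)² = (-76)² = 5776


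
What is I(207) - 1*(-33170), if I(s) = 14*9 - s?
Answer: 33089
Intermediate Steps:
I(s) = 126 - s
I(207) - 1*(-33170) = (126 - 1*207) - 1*(-33170) = (126 - 207) + 33170 = -81 + 33170 = 33089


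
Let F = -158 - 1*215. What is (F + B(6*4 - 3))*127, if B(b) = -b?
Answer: -50038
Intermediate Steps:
F = -373 (F = -158 - 215 = -373)
(F + B(6*4 - 3))*127 = (-373 - (6*4 - 3))*127 = (-373 - (24 - 3))*127 = (-373 - 1*21)*127 = (-373 - 21)*127 = -394*127 = -50038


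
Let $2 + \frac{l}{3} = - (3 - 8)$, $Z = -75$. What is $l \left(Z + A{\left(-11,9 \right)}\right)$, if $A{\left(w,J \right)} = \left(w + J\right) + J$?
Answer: $-612$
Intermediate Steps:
$A{\left(w,J \right)} = w + 2 J$ ($A{\left(w,J \right)} = \left(J + w\right) + J = w + 2 J$)
$l = 9$ ($l = -6 + 3 \left(- (3 - 8)\right) = -6 + 3 \left(\left(-1\right) \left(-5\right)\right) = -6 + 3 \cdot 5 = -6 + 15 = 9$)
$l \left(Z + A{\left(-11,9 \right)}\right) = 9 \left(-75 + \left(-11 + 2 \cdot 9\right)\right) = 9 \left(-75 + \left(-11 + 18\right)\right) = 9 \left(-75 + 7\right) = 9 \left(-68\right) = -612$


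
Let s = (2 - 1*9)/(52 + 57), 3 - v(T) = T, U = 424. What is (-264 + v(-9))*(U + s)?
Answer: -11644668/109 ≈ -1.0683e+5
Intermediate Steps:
v(T) = 3 - T
s = -7/109 (s = (2 - 9)/109 = -7*1/109 = -7/109 ≈ -0.064220)
(-264 + v(-9))*(U + s) = (-264 + (3 - 1*(-9)))*(424 - 7/109) = (-264 + (3 + 9))*(46209/109) = (-264 + 12)*(46209/109) = -252*46209/109 = -11644668/109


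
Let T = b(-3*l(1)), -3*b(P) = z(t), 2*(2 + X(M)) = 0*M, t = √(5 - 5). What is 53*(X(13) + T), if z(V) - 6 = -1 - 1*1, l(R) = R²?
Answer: -530/3 ≈ -176.67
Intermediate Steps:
t = 0 (t = √0 = 0)
X(M) = -2 (X(M) = -2 + (0*M)/2 = -2 + (½)*0 = -2 + 0 = -2)
z(V) = 4 (z(V) = 6 + (-1 - 1*1) = 6 + (-1 - 1) = 6 - 2 = 4)
b(P) = -4/3 (b(P) = -⅓*4 = -4/3)
T = -4/3 ≈ -1.3333
53*(X(13) + T) = 53*(-2 - 4/3) = 53*(-10/3) = -530/3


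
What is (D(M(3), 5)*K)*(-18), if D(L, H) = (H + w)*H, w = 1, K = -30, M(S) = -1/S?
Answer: 16200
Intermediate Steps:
D(L, H) = H*(1 + H) (D(L, H) = (H + 1)*H = (1 + H)*H = H*(1 + H))
(D(M(3), 5)*K)*(-18) = ((5*(1 + 5))*(-30))*(-18) = ((5*6)*(-30))*(-18) = (30*(-30))*(-18) = -900*(-18) = 16200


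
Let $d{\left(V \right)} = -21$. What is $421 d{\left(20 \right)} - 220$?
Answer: $-9061$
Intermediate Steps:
$421 d{\left(20 \right)} - 220 = 421 \left(-21\right) - 220 = -8841 - 220 = -9061$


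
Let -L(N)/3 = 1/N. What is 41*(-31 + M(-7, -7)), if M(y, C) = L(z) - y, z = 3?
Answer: -1025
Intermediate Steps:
L(N) = -3/N
M(y, C) = -1 - y (M(y, C) = -3/3 - y = -3*⅓ - y = -1 - y)
41*(-31 + M(-7, -7)) = 41*(-31 + (-1 - 1*(-7))) = 41*(-31 + (-1 + 7)) = 41*(-31 + 6) = 41*(-25) = -1025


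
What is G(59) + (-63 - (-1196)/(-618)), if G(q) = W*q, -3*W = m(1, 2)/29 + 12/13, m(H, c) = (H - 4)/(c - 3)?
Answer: -9916304/116493 ≈ -85.124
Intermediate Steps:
m(H, c) = (-4 + H)/(-3 + c)
W = -129/377 (W = -(((-4 + 1)/(-3 + 2))/29 + 12/13)/3 = -((-3/(-1))*(1/29) + 12*(1/13))/3 = -(-1*(-3)*(1/29) + 12/13)/3 = -(3*(1/29) + 12/13)/3 = -(3/29 + 12/13)/3 = -⅓*387/377 = -129/377 ≈ -0.34218)
G(q) = -129*q/377
G(59) + (-63 - (-1196)/(-618)) = -129/377*59 + (-63 - (-1196)/(-618)) = -7611/377 + (-63 - (-1196)*(-1)/618) = -7611/377 + (-63 - 1*598/309) = -7611/377 + (-63 - 598/309) = -7611/377 - 20065/309 = -9916304/116493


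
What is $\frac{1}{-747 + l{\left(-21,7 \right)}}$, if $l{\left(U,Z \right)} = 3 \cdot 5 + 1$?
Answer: $- \frac{1}{731} \approx -0.001368$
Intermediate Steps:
$l{\left(U,Z \right)} = 16$ ($l{\left(U,Z \right)} = 15 + 1 = 16$)
$\frac{1}{-747 + l{\left(-21,7 \right)}} = \frac{1}{-747 + 16} = \frac{1}{-731} = - \frac{1}{731}$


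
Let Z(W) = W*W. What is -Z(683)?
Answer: -466489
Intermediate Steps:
Z(W) = W²
-Z(683) = -1*683² = -1*466489 = -466489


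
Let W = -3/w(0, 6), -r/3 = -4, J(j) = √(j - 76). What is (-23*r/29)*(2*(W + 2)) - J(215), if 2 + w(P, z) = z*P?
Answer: -1932/29 - √139 ≈ -78.411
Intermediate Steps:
w(P, z) = -2 + P*z (w(P, z) = -2 + z*P = -2 + P*z)
J(j) = √(-76 + j)
r = 12 (r = -3*(-4) = 12)
W = 3/2 (W = -3/(-2 + 0*6) = -3/(-2 + 0) = -3/(-2) = -3*(-½) = 3/2 ≈ 1.5000)
(-23*r/29)*(2*(W + 2)) - J(215) = (-276/29)*(2*(3/2 + 2)) - √(-76 + 215) = (-276/29)*(2*(7/2)) - √139 = -23*12/29*7 - √139 = -276/29*7 - √139 = -1932/29 - √139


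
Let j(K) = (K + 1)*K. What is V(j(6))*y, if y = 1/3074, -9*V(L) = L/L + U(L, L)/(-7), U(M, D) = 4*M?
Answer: 23/27666 ≈ 0.00083135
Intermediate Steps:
j(K) = K*(1 + K) (j(K) = (1 + K)*K = K*(1 + K))
V(L) = -⅑ + 4*L/63 (V(L) = -(L/L + (4*L)/(-7))/9 = -(1 + (4*L)*(-⅐))/9 = -(1 - 4*L/7)/9 = -⅑ + 4*L/63)
y = 1/3074 ≈ 0.00032531
V(j(6))*y = (-⅑ + 4*(6*(1 + 6))/63)*(1/3074) = (-⅑ + 4*(6*7)/63)*(1/3074) = (-⅑ + (4/63)*42)*(1/3074) = (-⅑ + 8/3)*(1/3074) = (23/9)*(1/3074) = 23/27666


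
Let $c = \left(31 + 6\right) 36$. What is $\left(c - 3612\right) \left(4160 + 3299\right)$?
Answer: $-17006520$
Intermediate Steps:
$c = 1332$ ($c = 37 \cdot 36 = 1332$)
$\left(c - 3612\right) \left(4160 + 3299\right) = \left(1332 - 3612\right) \left(4160 + 3299\right) = \left(-2280\right) 7459 = -17006520$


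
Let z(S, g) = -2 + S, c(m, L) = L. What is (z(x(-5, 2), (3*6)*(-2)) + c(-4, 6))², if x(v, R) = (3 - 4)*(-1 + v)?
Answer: 100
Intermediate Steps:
x(v, R) = 1 - v (x(v, R) = -(-1 + v) = 1 - v)
(z(x(-5, 2), (3*6)*(-2)) + c(-4, 6))² = ((-2 + (1 - 1*(-5))) + 6)² = ((-2 + (1 + 5)) + 6)² = ((-2 + 6) + 6)² = (4 + 6)² = 10² = 100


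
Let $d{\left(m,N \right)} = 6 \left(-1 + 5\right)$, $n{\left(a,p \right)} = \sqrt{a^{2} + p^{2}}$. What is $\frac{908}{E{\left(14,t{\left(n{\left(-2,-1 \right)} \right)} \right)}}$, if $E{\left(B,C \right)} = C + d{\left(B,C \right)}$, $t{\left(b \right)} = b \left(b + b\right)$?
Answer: $\frac{454}{17} \approx 26.706$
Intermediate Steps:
$d{\left(m,N \right)} = 24$ ($d{\left(m,N \right)} = 6 \cdot 4 = 24$)
$t{\left(b \right)} = 2 b^{2}$ ($t{\left(b \right)} = b 2 b = 2 b^{2}$)
$E{\left(B,C \right)} = 24 + C$ ($E{\left(B,C \right)} = C + 24 = 24 + C$)
$\frac{908}{E{\left(14,t{\left(n{\left(-2,-1 \right)} \right)} \right)}} = \frac{908}{24 + 2 \left(\sqrt{\left(-2\right)^{2} + \left(-1\right)^{2}}\right)^{2}} = \frac{908}{24 + 2 \left(\sqrt{4 + 1}\right)^{2}} = \frac{908}{24 + 2 \left(\sqrt{5}\right)^{2}} = \frac{908}{24 + 2 \cdot 5} = \frac{908}{24 + 10} = \frac{908}{34} = 908 \cdot \frac{1}{34} = \frac{454}{17}$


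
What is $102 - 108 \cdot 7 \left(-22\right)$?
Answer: $16734$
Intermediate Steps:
$102 - 108 \cdot 7 \left(-22\right) = 102 - -16632 = 102 + 16632 = 16734$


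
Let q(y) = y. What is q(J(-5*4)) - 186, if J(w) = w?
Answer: -206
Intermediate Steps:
q(J(-5*4)) - 186 = -5*4 - 186 = -20 - 186 = -206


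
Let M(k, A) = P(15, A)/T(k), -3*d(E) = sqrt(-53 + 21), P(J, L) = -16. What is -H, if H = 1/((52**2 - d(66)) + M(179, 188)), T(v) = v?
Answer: -24366375/65884532041 + 96123*I*sqrt(2)/527076256328 ≈ -0.00036983 + 2.5791e-7*I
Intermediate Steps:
d(E) = -4*I*sqrt(2)/3 (d(E) = -sqrt(-53 + 21)/3 = -4*I*sqrt(2)/3)
M(k, A) = -16/k
H = 1/(484000/179 + 4*I*sqrt(2)/3) (H = 1/((52**2 - (-4)*I*sqrt(2)/3) - 16/179) = 1/((2704 + 4*I*sqrt(2)/3) - 16*1/179) = 1/((2704 + 4*I*sqrt(2)/3) - 16/179) = 1/(484000/179 + 4*I*sqrt(2)/3) ≈ 0.00036983 - 2.58e-7*I)
-H = -(24366375/65884532041 - 96123*I*sqrt(2)/527076256328) = -24366375/65884532041 + 96123*I*sqrt(2)/527076256328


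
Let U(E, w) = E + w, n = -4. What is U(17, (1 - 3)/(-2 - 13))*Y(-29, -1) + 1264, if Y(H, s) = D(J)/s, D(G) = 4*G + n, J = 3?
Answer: 16904/15 ≈ 1126.9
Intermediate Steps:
D(G) = -4 + 4*G (D(G) = 4*G - 4 = -4 + 4*G)
Y(H, s) = 8/s (Y(H, s) = (-4 + 4*3)/s = (-4 + 12)/s = 8/s)
U(17, (1 - 3)/(-2 - 13))*Y(-29, -1) + 1264 = (17 + (1 - 3)/(-2 - 13))*(8/(-1)) + 1264 = (17 - 2/(-15))*(8*(-1)) + 1264 = (17 - 2*(-1/15))*(-8) + 1264 = (17 + 2/15)*(-8) + 1264 = (257/15)*(-8) + 1264 = -2056/15 + 1264 = 16904/15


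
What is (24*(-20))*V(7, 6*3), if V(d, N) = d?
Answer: -3360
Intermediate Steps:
(24*(-20))*V(7, 6*3) = (24*(-20))*7 = -480*7 = -3360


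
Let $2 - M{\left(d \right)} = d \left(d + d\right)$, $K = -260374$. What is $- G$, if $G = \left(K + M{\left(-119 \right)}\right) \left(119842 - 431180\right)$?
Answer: $-89881412572$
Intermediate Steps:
$M{\left(d \right)} = 2 - 2 d^{2}$ ($M{\left(d \right)} = 2 - d \left(d + d\right) = 2 - d 2 d = 2 - 2 d^{2}$)
$G = 89881412572$ ($G = \left(-260374 + \left(2 - 2 \left(-119\right)^{2}\right)\right) \left(119842 - 431180\right) = \left(-260374 + \left(2 - 28322\right)\right) \left(-311338\right) = \left(-260374 - 28320\right) \left(-311338\right) = \left(-288694\right) \left(-311338\right) = 89881412572$)
$- G = \left(-1\right) 89881412572 = -89881412572$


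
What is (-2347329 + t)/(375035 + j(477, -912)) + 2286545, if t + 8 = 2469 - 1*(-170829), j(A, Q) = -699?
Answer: 855933935081/374336 ≈ 2.2865e+6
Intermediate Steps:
t = 173290 (t = -8 + (2469 - 1*(-170829)) = -8 + (2469 + 170829) = -8 + 173298 = 173290)
(-2347329 + t)/(375035 + j(477, -912)) + 2286545 = (-2347329 + 173290)/(375035 - 699) + 2286545 = -2174039/374336 + 2286545 = 855933935081/374336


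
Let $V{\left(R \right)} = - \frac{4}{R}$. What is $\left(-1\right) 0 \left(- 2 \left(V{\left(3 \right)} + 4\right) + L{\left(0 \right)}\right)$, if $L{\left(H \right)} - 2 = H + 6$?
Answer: $0$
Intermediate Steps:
$L{\left(H \right)} = 8 + H$ ($L{\left(H \right)} = 2 + \left(H + 6\right) = 2 + \left(6 + H\right) = 8 + H$)
$\left(-1\right) 0 \left(- 2 \left(V{\left(3 \right)} + 4\right) + L{\left(0 \right)}\right) = \left(-1\right) 0 \left(- 2 \left(- \frac{4}{3} + 4\right) + \left(8 + 0\right)\right) = 0 \left(- 2 \left(\left(-4\right) \frac{1}{3} + 4\right) + 8\right) = 0 \left(- 2 \left(- \frac{4}{3} + 4\right) + 8\right) = 0 \left(\left(-2\right) \frac{8}{3} + 8\right) = 0 \left(- \frac{16}{3} + 8\right) = 0 \cdot \frac{8}{3} = 0$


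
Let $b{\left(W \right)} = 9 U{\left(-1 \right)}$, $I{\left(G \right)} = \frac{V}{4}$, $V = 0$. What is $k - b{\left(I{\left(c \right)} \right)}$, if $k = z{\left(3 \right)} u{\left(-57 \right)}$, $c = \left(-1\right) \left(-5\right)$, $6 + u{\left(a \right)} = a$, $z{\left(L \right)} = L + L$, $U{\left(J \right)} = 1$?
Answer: $-387$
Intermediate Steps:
$z{\left(L \right)} = 2 L$
$u{\left(a \right)} = -6 + a$
$c = 5$
$I{\left(G \right)} = 0$ ($I{\left(G \right)} = \frac{0}{4} = 0 \cdot \frac{1}{4} = 0$)
$k = -378$ ($k = 2 \cdot 3 \left(-6 - 57\right) = 6 \left(-63\right) = -378$)
$b{\left(W \right)} = 9$ ($b{\left(W \right)} = 9 \cdot 1 = 9$)
$k - b{\left(I{\left(c \right)} \right)} = -378 - 9 = -387$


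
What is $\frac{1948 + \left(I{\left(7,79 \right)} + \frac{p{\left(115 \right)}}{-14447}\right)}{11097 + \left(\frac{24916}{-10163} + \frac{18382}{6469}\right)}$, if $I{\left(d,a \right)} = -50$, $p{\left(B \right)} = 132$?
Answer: $\frac{1802730750718478}{10540412200364387} \approx 0.17103$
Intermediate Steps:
$\frac{1948 + \left(I{\left(7,79 \right)} + \frac{p{\left(115 \right)}}{-14447}\right)}{11097 + \left(\frac{24916}{-10163} + \frac{18382}{6469}\right)} = \frac{1948 - \left(50 - \frac{132}{-14447}\right)}{11097 + \left(\frac{24916}{-10163} + \frac{18382}{6469}\right)} = \frac{1948 + \left(-50 + 132 \left(- \frac{1}{14447}\right)\right)}{11097 + \left(24916 \left(- \frac{1}{10163}\right) + 18382 \cdot \frac{1}{6469}\right)} = \frac{1948 - \frac{722482}{14447}}{11097 + \left(- \frac{24916}{10163} + \frac{18382}{6469}\right)} = \frac{1948 - \frac{722482}{14447}}{11097 + \frac{25634662}{65744447}} = \frac{27420274}{14447 \cdot \frac{729591763021}{65744447}} = \frac{27420274}{14447} \cdot \frac{65744447}{729591763021} = \frac{1802730750718478}{10540412200364387}$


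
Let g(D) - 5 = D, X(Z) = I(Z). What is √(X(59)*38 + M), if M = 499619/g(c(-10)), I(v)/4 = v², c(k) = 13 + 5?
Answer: 7*√5946765/23 ≈ 742.18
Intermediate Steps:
c(k) = 18
I(v) = 4*v²
X(Z) = 4*Z²
g(D) = 5 + D
M = 499619/23 (M = 499619/(5 + 18) = 499619/23 ≈ 21723.)
√(X(59)*38 + M) = √((4*59²)*38 + 499619/23) = √((4*3481)*38 + 499619/23) = √(13924*38 + 499619/23) = √(529112 + 499619/23) = √(12669195/23) = 7*√5946765/23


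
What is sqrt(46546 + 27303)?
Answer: sqrt(73849) ≈ 271.75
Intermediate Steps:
sqrt(46546 + 27303) = sqrt(73849)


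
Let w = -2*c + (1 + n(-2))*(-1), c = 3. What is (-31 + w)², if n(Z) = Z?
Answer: 1296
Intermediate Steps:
w = -5 (w = -2*3 + (1 - 2)*(-1) = -6 - 1*(-1) = -6 + 1 = -5)
(-31 + w)² = (-31 - 5)² = (-36)² = 1296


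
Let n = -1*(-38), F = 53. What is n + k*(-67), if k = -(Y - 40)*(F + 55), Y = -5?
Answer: -325582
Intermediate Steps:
k = 4860 (k = -(-5 - 40)*(53 + 55) = -(-45)*108 = -1*(-4860) = 4860)
n = 38
n + k*(-67) = 38 + 4860*(-67) = 38 - 325620 = -325582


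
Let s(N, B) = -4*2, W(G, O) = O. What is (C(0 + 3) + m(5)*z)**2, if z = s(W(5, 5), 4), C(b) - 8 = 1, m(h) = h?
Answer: 961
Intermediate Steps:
s(N, B) = -8
C(b) = 9 (C(b) = 8 + 1 = 9)
z = -8
(C(0 + 3) + m(5)*z)**2 = (9 + 5*(-8))**2 = (9 - 40)**2 = (-31)**2 = 961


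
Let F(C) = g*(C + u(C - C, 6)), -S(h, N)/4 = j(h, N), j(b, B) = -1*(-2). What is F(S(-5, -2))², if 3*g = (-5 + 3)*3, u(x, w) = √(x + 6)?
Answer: 280 - 64*√6 ≈ 123.23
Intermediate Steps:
j(b, B) = 2
S(h, N) = -8 (S(h, N) = -4*2 = -8)
u(x, w) = √(6 + x)
g = -2 (g = ((-5 + 3)*3)/3 = (-2*3)/3 = (⅓)*(-6) = -2)
F(C) = -2*C - 2*√6 (F(C) = -2*(C + √(6 + (C - C))) = -2*(C + √(6 + 0)) = -2*(C + √6) = -2*C - 2*√6)
F(S(-5, -2))² = (-2*(-8) - 2*√6)² = (16 - 2*√6)²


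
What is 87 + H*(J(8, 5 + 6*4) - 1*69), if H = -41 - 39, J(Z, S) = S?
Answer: 3287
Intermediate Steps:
H = -80
87 + H*(J(8, 5 + 6*4) - 1*69) = 87 - 80*((5 + 6*4) - 1*69) = 87 - 80*((5 + 24) - 69) = 87 - 80*(29 - 69) = 87 - 80*(-40) = 87 + 3200 = 3287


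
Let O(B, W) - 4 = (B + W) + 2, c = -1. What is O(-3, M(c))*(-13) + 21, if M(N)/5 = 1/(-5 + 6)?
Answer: -83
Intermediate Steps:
M(N) = 5 (M(N) = 5/(-5 + 6) = 5/1 = 5*1 = 5)
O(B, W) = 6 + B + W (O(B, W) = 4 + ((B + W) + 2) = 4 + (2 + B + W) = 6 + B + W)
O(-3, M(c))*(-13) + 21 = (6 - 3 + 5)*(-13) + 21 = 8*(-13) + 21 = -104 + 21 = -83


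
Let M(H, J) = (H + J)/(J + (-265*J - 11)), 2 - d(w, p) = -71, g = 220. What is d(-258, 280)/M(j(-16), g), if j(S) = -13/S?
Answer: -67850288/3533 ≈ -19205.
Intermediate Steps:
d(w, p) = 73 (d(w, p) = 2 - 1*(-71) = 2 + 71 = 73)
M(H, J) = (H + J)/(-11 - 264*J) (M(H, J) = (H + J)/(J + (-11 - 265*J)) = (H + J)/(-11 - 264*J))
d(-258, 280)/M(j(-16), g) = 73/(((-(-13)/(-16) - 1*220)/(11*(1 + 24*220)))) = 73/(((-(-13)*(-1)/16 - 220)/(11*(1 + 5280)))) = 73/(((1/11)*(-1*13/16 - 220)/5281)) = 73/(((1/11)*(1/5281)*(-13/16 - 220))) = 73/(((1/11)*(1/5281)*(-3533/16))) = 73/(-3533/929456) = 73*(-929456/3533) = -67850288/3533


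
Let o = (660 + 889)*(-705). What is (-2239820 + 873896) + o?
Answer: -2457969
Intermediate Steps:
o = -1092045 (o = 1549*(-705) = -1092045)
(-2239820 + 873896) + o = (-2239820 + 873896) - 1092045 = -1365924 - 1092045 = -2457969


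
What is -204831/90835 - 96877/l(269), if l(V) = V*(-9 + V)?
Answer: -4625140487/1270599980 ≈ -3.6401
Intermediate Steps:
-204831/90835 - 96877/l(269) = -204831/90835 - 96877*1/(269*(-9 + 269)) = -204831*1/90835 - 96877/(269*260) = -204831/90835 - 96877/69940 = -4625140487/1270599980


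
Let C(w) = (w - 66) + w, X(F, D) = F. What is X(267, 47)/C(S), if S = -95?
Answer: -267/256 ≈ -1.0430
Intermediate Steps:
C(w) = -66 + 2*w (C(w) = (-66 + w) + w = -66 + 2*w)
X(267, 47)/C(S) = 267/(-66 + 2*(-95)) = 267/(-66 - 190) = 267/(-256) = 267*(-1/256) = -267/256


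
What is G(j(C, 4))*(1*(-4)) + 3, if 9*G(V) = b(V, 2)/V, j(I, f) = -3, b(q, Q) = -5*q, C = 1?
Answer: 47/9 ≈ 5.2222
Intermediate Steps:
G(V) = -5/9 (G(V) = ((-5*V)/V)/9 = (⅑)*(-5) = -5/9)
G(j(C, 4))*(1*(-4)) + 3 = -5*(-4)/9 + 3 = -5/9*(-4) + 3 = 20/9 + 3 = 47/9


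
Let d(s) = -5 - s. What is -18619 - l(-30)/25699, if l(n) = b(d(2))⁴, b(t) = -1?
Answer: -478489682/25699 ≈ -18619.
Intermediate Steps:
l(n) = 1 (l(n) = (-1)⁴ = 1)
-18619 - l(-30)/25699 = -18619 - 1/25699 = -478489682/25699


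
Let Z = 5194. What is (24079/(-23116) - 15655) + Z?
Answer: -241840555/23116 ≈ -10462.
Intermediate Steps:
(24079/(-23116) - 15655) + Z = (24079/(-23116) - 15655) + 5194 = (24079*(-1/23116) - 15655) + 5194 = (-24079/23116 - 15655) + 5194 = -361905059/23116 + 5194 = -241840555/23116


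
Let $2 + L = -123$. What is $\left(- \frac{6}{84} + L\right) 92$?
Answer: $- \frac{80546}{7} \approx -11507.0$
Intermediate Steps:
$L = -125$ ($L = -2 - 123 = -125$)
$\left(- \frac{6}{84} + L\right) 92 = \left(- \frac{6}{84} - 125\right) 92 = \left(\left(-6\right) \frac{1}{84} - 125\right) 92 = \left(- \frac{1}{14} - 125\right) 92 = \left(- \frac{1751}{14}\right) 92 = - \frac{80546}{7}$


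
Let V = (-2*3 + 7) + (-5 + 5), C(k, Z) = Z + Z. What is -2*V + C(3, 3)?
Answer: 4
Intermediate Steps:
C(k, Z) = 2*Z
V = 1 (V = (-6 + 7) + 0 = 1 + 0 = 1)
-2*V + C(3, 3) = -2*1 + 2*3 = -2 + 6 = 4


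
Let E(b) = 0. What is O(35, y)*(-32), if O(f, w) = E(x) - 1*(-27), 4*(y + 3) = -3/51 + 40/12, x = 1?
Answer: -864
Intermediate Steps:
y = -445/204 (y = -3 + (-3/51 + 40/12)/4 = -3 + (-3*1/51 + 40*(1/12))/4 = -3 + (-1/17 + 10/3)/4 = -3 + (1/4)*(167/51) = -3 + 167/204 = -445/204 ≈ -2.1814)
O(f, w) = 27 (O(f, w) = 0 - 1*(-27) = 0 + 27 = 27)
O(35, y)*(-32) = 27*(-32) = -864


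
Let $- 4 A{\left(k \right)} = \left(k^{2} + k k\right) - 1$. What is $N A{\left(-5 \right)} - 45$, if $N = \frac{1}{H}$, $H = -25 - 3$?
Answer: $- \frac{713}{16} \approx -44.563$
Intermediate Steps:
$H = -28$ ($H = -25 - 3 = -28$)
$A{\left(k \right)} = \frac{1}{4} - \frac{k^{2}}{2}$ ($A{\left(k \right)} = - \frac{\left(k^{2} + k k\right) - 1}{4} = - \frac{\left(k^{2} + k^{2}\right) - 1}{4} = - \frac{2 k^{2} - 1}{4} = - \frac{-1 + 2 k^{2}}{4} = \frac{1}{4} - \frac{k^{2}}{2}$)
$N = - \frac{1}{28}$ ($N = \frac{1}{-28} = - \frac{1}{28} \approx -0.035714$)
$N A{\left(-5 \right)} - 45 = - \frac{\frac{1}{4} - \frac{\left(-5\right)^{2}}{2}}{28} - 45 = - \frac{\frac{1}{4} - \frac{25}{2}}{28} - 45 = \left(- \frac{1}{28}\right) \left(- \frac{49}{4}\right) - 45 = \frac{7}{16} - 45 = - \frac{713}{16}$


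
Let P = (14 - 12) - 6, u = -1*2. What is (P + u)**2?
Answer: 36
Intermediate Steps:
u = -2
P = -4 (P = 2 - 6 = -4)
(P + u)**2 = (-4 - 2)**2 = (-6)**2 = 36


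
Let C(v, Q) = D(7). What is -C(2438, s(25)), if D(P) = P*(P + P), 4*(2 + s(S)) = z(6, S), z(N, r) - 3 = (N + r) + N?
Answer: -98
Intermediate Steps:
z(N, r) = 3 + r + 2*N (z(N, r) = 3 + ((N + r) + N) = 3 + (r + 2*N) = 3 + r + 2*N)
s(S) = 7/4 + S/4 (s(S) = -2 + (3 + S + 2*6)/4 = -2 + (3 + S + 12)/4 = -2 + (15 + S)/4 = -2 + (15/4 + S/4) = 7/4 + S/4)
D(P) = 2*P² (D(P) = P*(2*P) = 2*P²)
C(v, Q) = 98 (C(v, Q) = 2*7² = 2*49 = 98)
-C(2438, s(25)) = -1*98 = -98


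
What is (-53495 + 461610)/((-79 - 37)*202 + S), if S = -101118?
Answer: -81623/24910 ≈ -3.2767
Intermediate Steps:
(-53495 + 461610)/((-79 - 37)*202 + S) = (-53495 + 461610)/((-79 - 37)*202 - 101118) = 408115/(-116*202 - 101118) = 408115/(-23432 - 101118) = 408115/(-124550) = 408115*(-1/124550) = -81623/24910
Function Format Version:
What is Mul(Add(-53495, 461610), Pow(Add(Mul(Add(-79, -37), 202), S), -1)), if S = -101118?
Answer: Rational(-81623, 24910) ≈ -3.2767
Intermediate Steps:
Mul(Add(-53495, 461610), Pow(Add(Mul(Add(-79, -37), 202), S), -1)) = Mul(Add(-53495, 461610), Pow(Add(Mul(Add(-79, -37), 202), -101118), -1)) = Mul(408115, Pow(Add(Mul(-116, 202), -101118), -1)) = Mul(408115, Pow(Add(-23432, -101118), -1)) = Mul(408115, Pow(-124550, -1)) = Mul(408115, Rational(-1, 124550)) = Rational(-81623, 24910)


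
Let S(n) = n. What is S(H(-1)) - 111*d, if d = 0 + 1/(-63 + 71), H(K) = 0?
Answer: -111/8 ≈ -13.875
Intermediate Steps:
d = ⅛ (d = 0 + 1/8 = 0 + ⅛ = ⅛ ≈ 0.12500)
S(H(-1)) - 111*d = 0 - 111*⅛ = 0 - 111/8 = -111/8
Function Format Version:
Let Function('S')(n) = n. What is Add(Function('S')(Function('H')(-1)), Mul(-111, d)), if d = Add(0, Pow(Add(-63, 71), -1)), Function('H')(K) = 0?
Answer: Rational(-111, 8) ≈ -13.875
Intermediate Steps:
d = Rational(1, 8) (d = Add(0, Pow(8, -1)) = Add(0, Rational(1, 8)) = Rational(1, 8) ≈ 0.12500)
Add(Function('S')(Function('H')(-1)), Mul(-111, d)) = Add(0, Mul(-111, Rational(1, 8))) = Add(0, Rational(-111, 8)) = Rational(-111, 8)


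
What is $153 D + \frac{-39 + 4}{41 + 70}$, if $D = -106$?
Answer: $- \frac{1800233}{111} \approx -16218.0$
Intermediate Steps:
$153 D + \frac{-39 + 4}{41 + 70} = 153 \left(-106\right) + \frac{-39 + 4}{41 + 70} = -16218 - \frac{35}{111} = - \frac{1800233}{111}$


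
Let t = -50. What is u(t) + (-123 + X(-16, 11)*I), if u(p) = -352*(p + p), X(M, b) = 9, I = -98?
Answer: 34195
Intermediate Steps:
u(p) = -704*p
u(t) + (-123 + X(-16, 11)*I) = -704*(-50) + (-123 + 9*(-98)) = 35200 + (-123 - 882) = 35200 - 1005 = 34195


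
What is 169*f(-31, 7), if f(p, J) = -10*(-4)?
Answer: 6760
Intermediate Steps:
f(p, J) = 40
169*f(-31, 7) = 169*40 = 6760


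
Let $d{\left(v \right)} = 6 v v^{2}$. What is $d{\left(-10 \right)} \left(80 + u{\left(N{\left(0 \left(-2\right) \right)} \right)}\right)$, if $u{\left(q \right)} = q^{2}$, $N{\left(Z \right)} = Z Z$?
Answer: $-480000$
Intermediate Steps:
$N{\left(Z \right)} = Z^{2}$
$d{\left(v \right)} = 6 v^{3}$
$d{\left(-10 \right)} \left(80 + u{\left(N{\left(0 \left(-2\right) \right)} \right)}\right) = 6 \left(-10\right)^{3} \left(80 + \left(\left(0 \left(-2\right)\right)^{2}\right)^{2}\right) = 6 \left(-1000\right) \left(80 + \left(0^{2}\right)^{2}\right) = - 6000 \left(80 + 0^{2}\right) = - 6000 \left(80 + 0\right) = \left(-6000\right) 80 = -480000$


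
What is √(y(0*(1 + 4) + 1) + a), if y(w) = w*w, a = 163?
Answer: 2*√41 ≈ 12.806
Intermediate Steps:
y(w) = w²
√(y(0*(1 + 4) + 1) + a) = √((0*(1 + 4) + 1)² + 163) = √((0*5 + 1)² + 163) = √((0 + 1)² + 163) = √(1² + 163) = √(1 + 163) = √164 = 2*√41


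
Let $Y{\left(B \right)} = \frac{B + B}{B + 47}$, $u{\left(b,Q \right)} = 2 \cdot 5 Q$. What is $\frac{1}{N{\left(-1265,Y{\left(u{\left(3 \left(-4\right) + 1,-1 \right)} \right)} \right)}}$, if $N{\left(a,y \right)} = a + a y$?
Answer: $- \frac{37}{21505} \approx -0.0017205$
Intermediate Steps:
$u{\left(b,Q \right)} = 10 Q$
$Y{\left(B \right)} = \frac{2 B}{47 + B}$
$\frac{1}{N{\left(-1265,Y{\left(u{\left(3 \left(-4\right) + 1,-1 \right)} \right)} \right)}} = \frac{1}{\left(-1265\right) \left(1 + \frac{2 \cdot 10 \left(-1\right)}{47 + 10 \left(-1\right)}\right)} = \frac{1}{\left(-1265\right) \left(1 + 2 \left(-10\right) \frac{1}{47 - 10}\right)} = \frac{1}{\left(-1265\right) \left(1 + 2 \left(-10\right) \frac{1}{37}\right)} = \frac{1}{\left(-1265\right) \left(1 - \frac{20}{37}\right)} = \frac{1}{\left(-1265\right) \frac{17}{37}} = \frac{1}{- \frac{21505}{37}} = - \frac{37}{21505}$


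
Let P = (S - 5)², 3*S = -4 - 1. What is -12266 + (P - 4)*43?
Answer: -94742/9 ≈ -10527.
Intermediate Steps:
S = -5/3 (S = (-4 - 1)/3 = (⅓)*(-5) = -5/3 ≈ -1.6667)
P = 400/9 (P = (-5/3 - 5)² = (-20/3)² = 400/9 ≈ 44.444)
-12266 + (P - 4)*43 = -12266 + (400/9 - 4)*43 = -12266 + (364/9)*43 = -12266 + 15652/9 = -94742/9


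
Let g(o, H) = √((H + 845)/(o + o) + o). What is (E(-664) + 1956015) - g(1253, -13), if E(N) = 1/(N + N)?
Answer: 2597587919/1328 - 5*√78709701/1253 ≈ 1.9560e+6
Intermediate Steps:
g(o, H) = √(o + (845 + H)/(2*o)) (g(o, H) = √((845 + H)/((2*o)) + o) = √((845 + H)*(1/(2*o)) + o) = √((845 + H)/(2*o) + o) = √(o + (845 + H)/(2*o)))
E(N) = 1/(2*N)
(E(-664) + 1956015) - g(1253, -13) = ((½)/(-664) + 1956015) - √2*√((845 - 13 + 2*1253²)/1253)/2 = ((½)*(-1/664) + 1956015) - √2*√((845 - 13 + 2*1570009)/1253)/2 = (-1/1328 + 1956015) - √2*√((845 - 13 + 3140018)/1253)/2 = 2597587919/1328 - √2*√((1/1253)*3140850)/2 = 2597587919/1328 - √2*√(3140850/1253)/2 = 2597587919/1328 - √2*5*√157419402/1253/2 = 2597587919/1328 - 5*√78709701/1253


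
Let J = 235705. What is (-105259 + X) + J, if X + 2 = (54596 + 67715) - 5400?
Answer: 247355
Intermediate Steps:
X = 116909 (X = -2 + ((54596 + 67715) - 5400) = -2 + (122311 - 5400) = -2 + 116911 = 116909)
(-105259 + X) + J = (-105259 + 116909) + 235705 = 11650 + 235705 = 247355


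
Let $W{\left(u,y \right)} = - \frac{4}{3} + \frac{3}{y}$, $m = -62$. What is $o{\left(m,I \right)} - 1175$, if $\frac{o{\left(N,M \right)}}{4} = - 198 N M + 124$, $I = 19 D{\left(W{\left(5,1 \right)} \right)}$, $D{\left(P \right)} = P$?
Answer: $1554281$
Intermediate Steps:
$W{\left(u,y \right)} = - \frac{4}{3} + \frac{3}{y}$ ($W{\left(u,y \right)} = \left(-4\right) \frac{1}{3} + \frac{3}{y} = - \frac{4}{3} + \frac{3}{y}$)
$I = \frac{95}{3}$ ($I = 19 \left(- \frac{4}{3} + \frac{3}{1}\right) = 19 \left(- \frac{4}{3} + 3 \cdot 1\right) = 19 \left(- \frac{4}{3} + 3\right) = 19 \cdot \frac{5}{3} = \frac{95}{3} \approx 31.667$)
$o{\left(N,M \right)} = 496 - 792 M N$ ($o{\left(N,M \right)} = 4 \left(- 198 N M + 124\right) = 4 \left(- 198 M N + 124\right) = 4 \left(124 - 198 M N\right) = 496 - 792 M N$)
$o{\left(m,I \right)} - 1175 = \left(496 - 25080 \left(-62\right)\right) - 1175 = \left(496 + 1554960\right) - 1175 = 1555456 - 1175 = 1554281$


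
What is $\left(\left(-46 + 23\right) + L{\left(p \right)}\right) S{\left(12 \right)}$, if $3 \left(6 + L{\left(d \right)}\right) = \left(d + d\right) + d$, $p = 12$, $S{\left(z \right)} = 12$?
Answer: $-204$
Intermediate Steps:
$L{\left(d \right)} = -6 + d$ ($L{\left(d \right)} = -6 + \frac{\left(d + d\right) + d}{3} = -6 + \frac{2 d + d}{3} = -6 + \frac{3 d}{3} = -6 + d$)
$\left(\left(-46 + 23\right) + L{\left(p \right)}\right) S{\left(12 \right)} = \left(\left(-46 + 23\right) + \left(-6 + 12\right)\right) 12 = \left(-23 + 6\right) 12 = \left(-17\right) 12 = -204$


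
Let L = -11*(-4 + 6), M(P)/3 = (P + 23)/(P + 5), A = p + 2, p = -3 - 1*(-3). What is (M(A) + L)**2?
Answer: 6241/49 ≈ 127.37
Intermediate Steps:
p = 0 (p = -3 + 3 = 0)
A = 2 (A = 0 + 2 = 2)
M(P) = 3*(23 + P)/(5 + P) (M(P) = 3*((P + 23)/(P + 5)) = 3*((23 + P)/(5 + P)) = 3*(23 + P)/(5 + P))
L = -22 (L = -11*2 = -22)
(M(A) + L)**2 = (3*(23 + 2)/(5 + 2) - 22)**2 = (3*25/7 - 22)**2 = (3*(1/7)*25 - 22)**2 = (75/7 - 22)**2 = (-79/7)**2 = 6241/49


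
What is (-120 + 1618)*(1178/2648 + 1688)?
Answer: 1674390249/662 ≈ 2.5293e+6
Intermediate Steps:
(-120 + 1618)*(1178/2648 + 1688) = 1498*(1178*(1/2648) + 1688) = 1498*(589/1324 + 1688) = 1498*(2235501/1324) = 1674390249/662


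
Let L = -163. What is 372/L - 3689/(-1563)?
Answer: 19871/254769 ≈ 0.077996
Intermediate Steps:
372/L - 3689/(-1563) = 372/(-163) - 3689/(-1563) = 372*(-1/163) - 3689*(-1/1563) = -372/163 + 3689/1563 = 19871/254769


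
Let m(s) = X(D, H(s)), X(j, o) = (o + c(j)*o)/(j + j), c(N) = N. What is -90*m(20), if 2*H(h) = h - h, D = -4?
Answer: 0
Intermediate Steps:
H(h) = 0 (H(h) = (h - h)/2 = (½)*0 = 0)
X(j, o) = (o + j*o)/(2*j) (X(j, o) = (o + j*o)/(j + j) = (o + j*o)/((2*j)) = (o + j*o)*(1/(2*j)) = (o + j*o)/(2*j))
m(s) = 0 (m(s) = (½)*0*(1 - 4)/(-4) = (½)*0*(-¼)*(-3) = 0)
-90*m(20) = -90*0 = 0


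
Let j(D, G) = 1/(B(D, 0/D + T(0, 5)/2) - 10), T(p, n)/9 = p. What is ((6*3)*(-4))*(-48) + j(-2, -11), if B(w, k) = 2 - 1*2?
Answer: 34559/10 ≈ 3455.9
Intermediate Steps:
T(p, n) = 9*p
B(w, k) = 0 (B(w, k) = 2 - 2 = 0)
j(D, G) = -⅒ (j(D, G) = 1/(0 - 10) = 1/(-10) = -⅒)
((6*3)*(-4))*(-48) + j(-2, -11) = ((6*3)*(-4))*(-48) - ⅒ = (18*(-4))*(-48) - ⅒ = -72*(-48) - ⅒ = 3456 - ⅒ = 34559/10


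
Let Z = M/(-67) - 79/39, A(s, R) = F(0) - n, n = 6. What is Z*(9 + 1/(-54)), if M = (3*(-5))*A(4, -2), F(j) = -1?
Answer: -2276590/70551 ≈ -32.269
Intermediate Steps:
A(s, R) = -7 (A(s, R) = -1 - 1*6 = -1 - 6 = -7)
M = 105 (M = (3*(-5))*(-7) = -15*(-7) = 105)
Z = -9388/2613 (Z = 105/(-67) - 79/39 = 105*(-1/67) - 79*1/39 = -105/67 - 79/39 = -9388/2613 ≈ -3.5928)
Z*(9 + 1/(-54)) = -9388*(9 + 1/(-54))/2613 = -9388*(9 - 1/54)/2613 = -9388/2613*485/54 = -2276590/70551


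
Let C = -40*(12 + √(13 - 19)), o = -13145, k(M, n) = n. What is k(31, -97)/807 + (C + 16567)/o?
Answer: -14257274/10608015 + 8*I*√6/2629 ≈ -1.344 + 0.0074538*I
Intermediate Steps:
C = -480 - 40*I*√6 (C = -40*(12 + √(-6)) = -40*(12 + I*√6) = -480 - 40*I*√6 ≈ -480.0 - 97.98*I)
k(31, -97)/807 + (C + 16567)/o = -97/807 + ((-480 - 40*I*√6) + 16567)/(-13145) = -97*1/807 + (16087 - 40*I*√6)*(-1/13145) = -97/807 + (-16087/13145 + 8*I*√6/2629) = -14257274/10608015 + 8*I*√6/2629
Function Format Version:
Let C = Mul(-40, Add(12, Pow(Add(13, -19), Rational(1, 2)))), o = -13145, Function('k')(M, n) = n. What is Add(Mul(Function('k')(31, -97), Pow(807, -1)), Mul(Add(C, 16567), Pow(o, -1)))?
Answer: Add(Rational(-14257274, 10608015), Mul(Rational(8, 2629), I, Pow(6, Rational(1, 2)))) ≈ Add(-1.3440, Mul(0.0074538, I))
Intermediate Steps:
C = Add(-480, Mul(-40, I, Pow(6, Rational(1, 2)))) (C = Mul(-40, Add(12, Pow(-6, Rational(1, 2)))) = Mul(-40, Add(12, Mul(I, Pow(6, Rational(1, 2))))) = Add(-480, Mul(-40, I, Pow(6, Rational(1, 2)))) ≈ Add(-480.00, Mul(-97.980, I)))
Add(Mul(Function('k')(31, -97), Pow(807, -1)), Mul(Add(C, 16567), Pow(o, -1))) = Add(Mul(-97, Pow(807, -1)), Mul(Add(Add(-480, Mul(-40, I, Pow(6, Rational(1, 2)))), 16567), Pow(-13145, -1))) = Add(Mul(-97, Rational(1, 807)), Mul(Add(16087, Mul(-40, I, Pow(6, Rational(1, 2)))), Rational(-1, 13145))) = Add(Rational(-97, 807), Add(Rational(-16087, 13145), Mul(Rational(8, 2629), I, Pow(6, Rational(1, 2))))) = Add(Rational(-14257274, 10608015), Mul(Rational(8, 2629), I, Pow(6, Rational(1, 2))))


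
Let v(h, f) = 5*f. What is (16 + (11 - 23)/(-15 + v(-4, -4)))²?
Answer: 327184/1225 ≈ 267.09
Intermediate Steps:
(16 + (11 - 23)/(-15 + v(-4, -4)))² = (16 + (11 - 23)/(-15 + 5*(-4)))² = (16 - 12/(-15 - 20))² = (16 - 12/(-35))² = (16 - 12*(-1/35))² = (16 + 12/35)² = (572/35)² = 327184/1225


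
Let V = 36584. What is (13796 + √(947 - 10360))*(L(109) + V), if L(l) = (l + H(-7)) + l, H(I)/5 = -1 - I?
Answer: 508134272 + 36832*I*√9413 ≈ 5.0813e+8 + 3.5735e+6*I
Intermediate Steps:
H(I) = -5 - 5*I (H(I) = 5*(-1 - I) = -5 - 5*I)
L(l) = 30 + 2*l (L(l) = (l + (-5 - 5*(-7))) + l = (l + (-5 + 35)) + l = (l + 30) + l = (30 + l) + l = 30 + 2*l)
(13796 + √(947 - 10360))*(L(109) + V) = (13796 + √(947 - 10360))*((30 + 2*109) + 36584) = (13796 + √(-9413))*((30 + 218) + 36584) = (13796 + I*√9413)*(248 + 36584) = (13796 + I*√9413)*36832 = 508134272 + 36832*I*√9413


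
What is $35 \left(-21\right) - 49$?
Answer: $-784$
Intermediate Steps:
$35 \left(-21\right) - 49 = -735 - 49 = -784$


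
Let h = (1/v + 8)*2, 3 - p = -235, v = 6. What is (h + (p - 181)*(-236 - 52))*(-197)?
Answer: 9692203/3 ≈ 3.2307e+6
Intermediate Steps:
p = 238 (p = 3 - 1*(-235) = 3 + 235 = 238)
h = 49/3 (h = (1/6 + 8)*2 = (49/6)*2 = 49/3 ≈ 16.333)
(h + (p - 181)*(-236 - 52))*(-197) = (49/3 + (238 - 181)*(-236 - 52))*(-197) = (49/3 + 57*(-288))*(-197) = (49/3 - 16416)*(-197) = -49199/3*(-197) = 9692203/3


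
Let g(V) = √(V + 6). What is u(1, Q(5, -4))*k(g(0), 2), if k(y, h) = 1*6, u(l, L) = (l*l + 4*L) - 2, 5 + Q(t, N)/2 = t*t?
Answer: 954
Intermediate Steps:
Q(t, N) = -10 + 2*t² (Q(t, N) = -10 + 2*(t*t) = -10 + 2*t²)
g(V) = √(6 + V)
u(l, L) = -2 + l² + 4*L (u(l, L) = (l² + 4*L) - 2 = -2 + l² + 4*L)
k(y, h) = 6
u(1, Q(5, -4))*k(g(0), 2) = (-2 + 1² + 4*(-10 + 2*5²))*6 = (-2 + 1 + 4*(-10 + 2*25))*6 = (-2 + 1 + 4*(-10 + 50))*6 = (-2 + 1 + 4*40)*6 = (-2 + 1 + 160)*6 = 159*6 = 954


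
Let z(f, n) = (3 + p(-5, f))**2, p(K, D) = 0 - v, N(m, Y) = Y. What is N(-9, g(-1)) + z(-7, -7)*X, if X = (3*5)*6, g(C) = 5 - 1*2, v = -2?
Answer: 2253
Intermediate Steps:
g(C) = 3 (g(C) = 5 - 2 = 3)
p(K, D) = 2 (p(K, D) = 0 - 1*(-2) = 0 + 2 = 2)
X = 90 (X = 15*6 = 90)
z(f, n) = 25 (z(f, n) = (3 + 2)**2 = 5**2 = 25)
N(-9, g(-1)) + z(-7, -7)*X = 3 + 25*90 = 3 + 2250 = 2253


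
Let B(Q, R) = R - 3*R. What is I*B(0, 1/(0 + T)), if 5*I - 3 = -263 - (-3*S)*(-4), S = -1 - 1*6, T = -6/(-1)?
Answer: 176/15 ≈ 11.733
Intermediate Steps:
T = 6 (T = -6*(-1) = 6)
S = -7 (S = -1 - 6 = -7)
B(Q, R) = -2*R (B(Q, R) = R - 3*R = -2*R)
I = -176/5 (I = ⅗ + (-263 - (-3*(-7))*(-4))/5 = ⅗ + (-263 - 21*(-4))/5 = ⅗ + (-263 - 1*(-84))/5 = ⅗ + (-263 + 84)/5 = ⅗ + (⅕)*(-179) = ⅗ - 179/5 = -176/5 ≈ -35.200)
I*B(0, 1/(0 + T)) = -(-352)/(5*(0 + 6)) = -(-352)/(5*6) = -176/5*(-⅓) = 176/15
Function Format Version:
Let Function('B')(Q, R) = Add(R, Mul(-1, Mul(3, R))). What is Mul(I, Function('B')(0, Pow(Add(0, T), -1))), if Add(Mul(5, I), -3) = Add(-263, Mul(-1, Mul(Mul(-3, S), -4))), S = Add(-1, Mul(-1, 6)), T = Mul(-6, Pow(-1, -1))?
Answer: Rational(176, 15) ≈ 11.733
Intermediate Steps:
T = 6 (T = Mul(-6, -1) = 6)
S = -7 (S = Add(-1, -6) = -7)
Function('B')(Q, R) = Mul(-2, R) (Function('B')(Q, R) = Add(R, Mul(-3, R)) = Mul(-2, R))
I = Rational(-176, 5) (I = Add(Rational(3, 5), Mul(Rational(1, 5), Add(-263, Mul(-1, Mul(Mul(-3, -7), -4))))) = Add(Rational(3, 5), Mul(Rational(1, 5), Add(-263, Mul(-1, Mul(21, -4))))) = Add(Rational(3, 5), Mul(Rational(1, 5), Add(-263, Mul(-1, -84)))) = Add(Rational(3, 5), Mul(Rational(1, 5), Add(-263, 84))) = Add(Rational(3, 5), Mul(Rational(1, 5), -179)) = Add(Rational(3, 5), Rational(-179, 5)) = Rational(-176, 5) ≈ -35.200)
Mul(I, Function('B')(0, Pow(Add(0, T), -1))) = Mul(Rational(-176, 5), Mul(-2, Pow(Add(0, 6), -1))) = Mul(Rational(-176, 5), Mul(-2, Pow(6, -1))) = Mul(Rational(-176, 5), Mul(-2, Rational(1, 6))) = Mul(Rational(-176, 5), Rational(-1, 3)) = Rational(176, 15)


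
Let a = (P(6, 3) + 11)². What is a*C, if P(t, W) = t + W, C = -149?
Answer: -59600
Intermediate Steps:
P(t, W) = W + t
a = 400 (a = ((3 + 6) + 11)² = (9 + 11)² = 20² = 400)
a*C = 400*(-149) = -59600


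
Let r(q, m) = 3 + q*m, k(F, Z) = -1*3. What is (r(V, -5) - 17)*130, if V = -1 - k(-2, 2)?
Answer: -3120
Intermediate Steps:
k(F, Z) = -3
V = 2 (V = -1 - 1*(-3) = -1 + 3 = 2)
r(q, m) = 3 + m*q
(r(V, -5) - 17)*130 = ((3 - 5*2) - 17)*130 = ((3 - 10) - 17)*130 = (-7 - 17)*130 = -24*130 = -3120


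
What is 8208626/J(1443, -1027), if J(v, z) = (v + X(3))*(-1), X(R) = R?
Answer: -4104313/723 ≈ -5676.8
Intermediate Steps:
J(v, z) = -3 - v (J(v, z) = (v + 3)*(-1) = (3 + v)*(-1) = -3 - v)
8208626/J(1443, -1027) = 8208626/(-3 - 1*1443) = 8208626/(-3 - 1443) = 8208626/(-1446) = 8208626*(-1/1446) = -4104313/723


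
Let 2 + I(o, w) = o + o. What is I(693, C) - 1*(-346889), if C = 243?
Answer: 348273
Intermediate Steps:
I(o, w) = -2 + 2*o (I(o, w) = -2 + (o + o) = -2 + 2*o)
I(693, C) - 1*(-346889) = (-2 + 2*693) - 1*(-346889) = (-2 + 1386) + 346889 = 1384 + 346889 = 348273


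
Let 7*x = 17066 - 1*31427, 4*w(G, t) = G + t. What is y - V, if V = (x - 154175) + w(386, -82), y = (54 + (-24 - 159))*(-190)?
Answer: 1264624/7 ≈ 1.8066e+5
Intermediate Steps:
w(G, t) = G/4 + t/4 (w(G, t) = (G + t)/4 = G/4 + t/4)
x = -14361/7 (x = (17066 - 1*31427)/7 = (17066 - 31427)/7 = (⅐)*(-14361) = -14361/7 ≈ -2051.6)
y = 24510 (y = (54 - 183)*(-190) = -129*(-190) = 24510)
V = -1093054/7 (V = (-14361/7 - 154175) + ((¼)*386 + (¼)*(-82)) = -1093586/7 + (193/2 - 41/2) = -1093586/7 + 76 = -1093054/7 ≈ -1.5615e+5)
y - V = 24510 - 1*(-1093054/7) = 24510 + 1093054/7 = 1264624/7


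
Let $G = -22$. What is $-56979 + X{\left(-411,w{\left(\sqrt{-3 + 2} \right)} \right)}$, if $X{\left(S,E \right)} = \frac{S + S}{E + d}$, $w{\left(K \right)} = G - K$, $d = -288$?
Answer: $- \frac{5475484059}{96101} - \frac{822 i}{96101} \approx -56976.0 - 0.0085535 i$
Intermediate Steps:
$w{\left(K \right)} = -22 - K$
$X{\left(S,E \right)} = \frac{2 S}{-288 + E}$ ($X{\left(S,E \right)} = \frac{S + S}{E - 288} = \frac{2 S}{-288 + E}$)
$-56979 + X{\left(-411,w{\left(\sqrt{-3 + 2} \right)} \right)} = -56979 + 2 \left(-411\right) \frac{1}{-288 - \left(22 + \sqrt{-3 + 2}\right)} = -56979 + 2 \left(-411\right) \frac{1}{-288 - \left(22 + \sqrt{-1}\right)} = -56979 + 2 \left(-411\right) \frac{1}{-288 - \left(22 + i\right)} = -56979 + 2 \left(-411\right) \frac{1}{-310 - i} = -56979 + 2 \left(-411\right) \frac{-310 + i}{96101} = -56979 + \left(\frac{254820}{96101} - \frac{822 i}{96101}\right) = - \frac{5475484059}{96101} - \frac{822 i}{96101}$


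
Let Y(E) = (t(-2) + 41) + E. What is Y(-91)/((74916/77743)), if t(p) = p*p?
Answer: -1788089/37458 ≈ -47.736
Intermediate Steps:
t(p) = p²
Y(E) = 45 + E (Y(E) = ((-2)² + 41) + E = (4 + 41) + E = 45 + E)
Y(-91)/((74916/77743)) = (45 - 91)/((74916/77743)) = -46/(74916*(1/77743)) = -46/74916/77743 = -46*77743/74916 = -1788089/37458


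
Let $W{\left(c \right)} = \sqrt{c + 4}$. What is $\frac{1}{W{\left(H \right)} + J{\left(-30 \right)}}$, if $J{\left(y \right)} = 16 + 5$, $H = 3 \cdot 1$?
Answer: $\frac{3}{62} - \frac{\sqrt{7}}{434} \approx 0.042291$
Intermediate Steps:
$H = 3$
$W{\left(c \right)} = \sqrt{4 + c}$
$J{\left(y \right)} = 21$
$\frac{1}{W{\left(H \right)} + J{\left(-30 \right)}} = \frac{1}{\sqrt{4 + 3} + 21} = \frac{1}{\sqrt{7} + 21} = \frac{1}{21 + \sqrt{7}}$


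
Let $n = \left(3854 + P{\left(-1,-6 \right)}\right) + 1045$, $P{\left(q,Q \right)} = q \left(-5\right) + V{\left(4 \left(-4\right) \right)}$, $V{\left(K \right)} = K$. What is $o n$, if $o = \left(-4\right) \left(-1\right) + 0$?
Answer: $19552$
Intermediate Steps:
$P{\left(q,Q \right)} = -16 - 5 q$ ($P{\left(q,Q \right)} = q \left(-5\right) + 4 \left(-4\right) = - 5 q - 16 = -16 - 5 q$)
$o = 4$ ($o = 4 + 0 = 4$)
$n = 4888$ ($n = \left(3854 - 11\right) + 1045 = 3843 + 1045 = 4888$)
$o n = 4 \cdot 4888 = 19552$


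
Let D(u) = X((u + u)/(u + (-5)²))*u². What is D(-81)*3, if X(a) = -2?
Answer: -39366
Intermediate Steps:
D(u) = -2*u²
D(-81)*3 = -2*(-81)²*3 = -2*6561*3 = -13122*3 = -39366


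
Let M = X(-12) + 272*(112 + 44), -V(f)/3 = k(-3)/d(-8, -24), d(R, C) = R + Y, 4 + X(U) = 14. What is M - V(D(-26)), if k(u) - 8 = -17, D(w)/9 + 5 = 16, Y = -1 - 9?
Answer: 84887/2 ≈ 42444.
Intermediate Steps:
X(U) = 10 (X(U) = -4 + 14 = 10)
Y = -10
D(w) = 99 (D(w) = -45 + 9*16 = -45 + 144 = 99)
d(R, C) = -10 + R (d(R, C) = R - 10 = -10 + R)
k(u) = -9 (k(u) = 8 - 17 = -9)
V(f) = -3/2 (V(f) = -(-27)/(-10 - 8) = -(-27)/(-18) = -(-27)*(-1)/18 = -3*½ = -3/2)
M = 42442 (M = 10 + 272*(112 + 44) = 10 + 272*156 = 10 + 42432 = 42442)
M - V(D(-26)) = 42442 - 1*(-3/2) = 42442 + 3/2 = 84887/2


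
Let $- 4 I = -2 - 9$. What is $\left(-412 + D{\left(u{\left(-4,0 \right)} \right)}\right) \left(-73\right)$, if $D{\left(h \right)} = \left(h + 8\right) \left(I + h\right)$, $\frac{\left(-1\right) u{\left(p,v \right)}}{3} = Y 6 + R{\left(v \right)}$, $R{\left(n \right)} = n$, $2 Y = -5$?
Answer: $- \frac{618675}{4} \approx -1.5467 \cdot 10^{5}$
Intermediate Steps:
$Y = - \frac{5}{2}$ ($Y = \frac{1}{2} \left(-5\right) = - \frac{5}{2} \approx -2.5$)
$I = \frac{11}{4}$ ($I = - \frac{-2 - 9}{4} = \left(- \frac{1}{4}\right) \left(-11\right) = \frac{11}{4} \approx 2.75$)
$u{\left(p,v \right)} = 45 - 3 v$ ($u{\left(p,v \right)} = - 3 \left(\left(- \frac{5}{2}\right) 6 + v\right) = - 3 \left(-15 + v\right) = 45 - 3 v$)
$D{\left(h \right)} = \left(8 + h\right) \left(\frac{11}{4} + h\right)$ ($D{\left(h \right)} = \left(h + 8\right) \left(\frac{11}{4} + h\right) = \left(8 + h\right) \left(\frac{11}{4} + h\right)$)
$\left(-412 + D{\left(u{\left(-4,0 \right)} \right)}\right) \left(-73\right) = \left(-412 + \left(22 + \left(45 - 0\right)^{2} + \frac{43 \left(45 - 0\right)}{4}\right)\right) \left(-73\right) = \left(-412 + \left(22 + \left(45 + 0\right)^{2} + \frac{43 \left(45 + 0\right)}{4}\right)\right) \left(-73\right) = \left(-412 + \left(22 + 45^{2} + \frac{43}{4} \cdot 45\right)\right) \left(-73\right) = \left(-412 + \left(22 + 2025 + \frac{1935}{4}\right)\right) \left(-73\right) = \left(-412 + \frac{10123}{4}\right) \left(-73\right) = \frac{8475}{4} \left(-73\right) = - \frac{618675}{4}$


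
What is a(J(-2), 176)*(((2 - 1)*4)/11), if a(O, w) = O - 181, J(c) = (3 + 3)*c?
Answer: -772/11 ≈ -70.182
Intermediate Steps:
J(c) = 6*c
a(O, w) = -181 + O
a(J(-2), 176)*(((2 - 1)*4)/11) = (-181 + 6*(-2))*(((2 - 1)*4)/11) = (-181 - 12)*((1*4)*(1/11)) = -772/11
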